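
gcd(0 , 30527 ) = 30527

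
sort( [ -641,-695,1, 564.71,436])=[ - 695, - 641 , 1, 436, 564.71]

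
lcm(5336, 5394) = 496248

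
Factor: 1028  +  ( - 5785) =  - 67^1*71^1 = -4757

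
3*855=2565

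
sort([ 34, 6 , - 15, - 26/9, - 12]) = [ - 15, - 12, -26/9,6, 34]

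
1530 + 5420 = 6950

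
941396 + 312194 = 1253590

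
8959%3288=2383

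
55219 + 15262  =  70481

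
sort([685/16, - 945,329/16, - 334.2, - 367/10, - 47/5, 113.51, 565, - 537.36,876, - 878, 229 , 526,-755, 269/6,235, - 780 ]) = [ - 945, - 878,-780, - 755, - 537.36, - 334.2, - 367/10, - 47/5, 329/16, 685/16,269/6,113.51,229,235, 526, 565 , 876 ]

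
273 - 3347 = -3074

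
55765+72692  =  128457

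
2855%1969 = 886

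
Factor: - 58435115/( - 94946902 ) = 2^( - 1)*5^1*79^1 * 5557^( - 1)*8543^( - 1)*147937^1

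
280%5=0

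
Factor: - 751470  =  -2^1*3^1*5^1*37^1*677^1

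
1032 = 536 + 496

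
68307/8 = 68307/8 = 8538.38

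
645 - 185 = 460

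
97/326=97/326 = 0.30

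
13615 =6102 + 7513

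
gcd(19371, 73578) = 3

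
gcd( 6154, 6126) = 2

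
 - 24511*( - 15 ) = 367665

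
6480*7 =45360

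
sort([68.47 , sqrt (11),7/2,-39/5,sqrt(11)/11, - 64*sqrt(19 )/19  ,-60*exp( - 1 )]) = [- 60*exp( - 1), - 64 * sqrt(19)/19, - 39/5, sqrt( 11)/11,sqrt(11 ), 7/2,68.47 ]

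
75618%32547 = 10524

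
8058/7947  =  1 + 37/2649 = 1.01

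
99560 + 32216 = 131776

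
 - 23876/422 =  - 57 + 89/211 = - 56.58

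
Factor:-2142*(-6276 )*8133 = 2^3*3^4*  7^1*17^1*523^1*2711^1=109333480536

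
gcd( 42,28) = 14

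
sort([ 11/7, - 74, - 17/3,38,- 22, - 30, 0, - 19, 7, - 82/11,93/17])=[-74 , - 30, - 22,-19, - 82/11, - 17/3 , 0, 11/7, 93/17,7, 38]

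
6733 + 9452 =16185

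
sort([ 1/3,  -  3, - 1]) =[ - 3, - 1,1/3]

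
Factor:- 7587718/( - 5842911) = 2^1*3^( - 1 )*31^( - 1 )*709^1  *  5351^1*62827^ ( - 1) 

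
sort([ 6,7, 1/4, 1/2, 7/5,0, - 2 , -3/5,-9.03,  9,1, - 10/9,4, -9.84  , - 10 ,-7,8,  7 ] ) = [-10, - 9.84, - 9.03, - 7,  -  2, - 10/9,- 3/5, 0,1/4,  1/2,1,7/5,4,6 , 7,7,8,9] 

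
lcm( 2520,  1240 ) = 78120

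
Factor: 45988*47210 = 2171093480 = 2^3*5^1*4721^1*11497^1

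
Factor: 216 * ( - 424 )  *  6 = -2^7*3^4*53^1  =  - 549504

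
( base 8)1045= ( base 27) K9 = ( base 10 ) 549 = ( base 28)JH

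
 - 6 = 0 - 6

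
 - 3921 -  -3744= - 177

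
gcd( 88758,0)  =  88758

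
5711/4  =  5711/4 = 1427.75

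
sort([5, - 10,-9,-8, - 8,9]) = [ - 10, - 9, - 8, -8,5, 9]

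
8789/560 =8789/560 = 15.69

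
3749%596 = 173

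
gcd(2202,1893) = 3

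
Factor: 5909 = 19^1* 311^1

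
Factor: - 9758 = - 2^1*7^1*17^1*41^1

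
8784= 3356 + 5428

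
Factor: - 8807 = -8807^1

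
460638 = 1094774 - 634136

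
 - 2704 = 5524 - 8228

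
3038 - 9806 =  - 6768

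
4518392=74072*61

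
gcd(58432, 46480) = 1328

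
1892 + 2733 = 4625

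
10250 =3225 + 7025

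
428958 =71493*6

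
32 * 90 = 2880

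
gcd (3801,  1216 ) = 1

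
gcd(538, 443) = 1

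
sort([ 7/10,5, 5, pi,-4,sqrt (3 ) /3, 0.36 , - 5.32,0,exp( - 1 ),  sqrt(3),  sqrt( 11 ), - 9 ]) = [ - 9, - 5.32, - 4, 0,0.36, exp( - 1 ),sqrt( 3) /3, 7/10,sqrt( 3),pi,sqrt(11),5,5] 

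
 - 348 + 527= 179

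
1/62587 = 1/62587 = 0.00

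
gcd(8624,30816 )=16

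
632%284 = 64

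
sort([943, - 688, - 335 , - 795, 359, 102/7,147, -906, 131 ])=[ - 906 ,-795, - 688, - 335,102/7 , 131, 147, 359, 943]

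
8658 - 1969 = 6689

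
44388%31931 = 12457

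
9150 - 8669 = 481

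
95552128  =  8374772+87177356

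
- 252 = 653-905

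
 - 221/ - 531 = 221/531 = 0.42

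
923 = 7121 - 6198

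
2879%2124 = 755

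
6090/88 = 69+9/44=69.20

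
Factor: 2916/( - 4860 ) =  - 3^1*5^( - 1)= - 3/5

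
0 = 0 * 751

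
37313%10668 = 5309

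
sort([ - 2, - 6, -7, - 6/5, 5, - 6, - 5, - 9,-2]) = [ - 9,  -  7, - 6, - 6, - 5, - 2, - 2, - 6/5, 5]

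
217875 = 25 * 8715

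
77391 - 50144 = 27247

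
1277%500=277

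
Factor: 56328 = 2^3*3^1 * 2347^1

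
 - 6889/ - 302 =22+245/302 = 22.81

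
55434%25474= 4486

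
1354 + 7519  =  8873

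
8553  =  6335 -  - 2218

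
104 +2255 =2359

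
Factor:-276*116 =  - 32016= - 2^4*3^1 * 23^1*29^1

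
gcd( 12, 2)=2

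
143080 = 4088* 35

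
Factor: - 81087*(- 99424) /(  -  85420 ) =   -  2015498472/21355 = -2^3*3^1 * 5^(-1 ) * 13^1 *151^1 *179^1 * 239^1*4271^( -1) 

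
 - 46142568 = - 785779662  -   - 739637094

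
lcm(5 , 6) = 30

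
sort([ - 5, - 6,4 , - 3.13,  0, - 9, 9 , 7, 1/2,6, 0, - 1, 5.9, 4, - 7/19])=[ - 9,-6, - 5, - 3.13,- 1 , - 7/19,0, 0, 1/2, 4, 4, 5.9,  6, 7, 9 ] 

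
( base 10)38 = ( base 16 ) 26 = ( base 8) 46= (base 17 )24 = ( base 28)1A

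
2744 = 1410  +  1334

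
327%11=8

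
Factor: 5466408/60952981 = 2^3*3^1*239^1 * 953^1 * 60952981^( - 1)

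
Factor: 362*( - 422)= - 152764=-2^2*181^1*211^1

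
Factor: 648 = 2^3 * 3^4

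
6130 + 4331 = 10461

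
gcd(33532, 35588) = 4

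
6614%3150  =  314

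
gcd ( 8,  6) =2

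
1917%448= 125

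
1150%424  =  302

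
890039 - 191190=698849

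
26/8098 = 13/4049 = 0.00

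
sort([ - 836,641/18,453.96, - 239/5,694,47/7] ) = [ - 836 , - 239/5,47/7 , 641/18,453.96,694]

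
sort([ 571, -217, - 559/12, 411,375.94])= [-217,-559/12,375.94,411, 571]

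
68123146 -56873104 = 11250042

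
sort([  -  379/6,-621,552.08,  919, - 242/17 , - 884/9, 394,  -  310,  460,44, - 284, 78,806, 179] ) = [-621,  -  310, - 284,  -  884/9, - 379/6,-242/17,44, 78,179,  394, 460,552.08,806,919 ]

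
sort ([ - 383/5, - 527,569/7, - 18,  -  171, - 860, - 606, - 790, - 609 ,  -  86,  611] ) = [ - 860, - 790, - 609,- 606, - 527, - 171, - 86, - 383/5,-18, 569/7, 611 ] 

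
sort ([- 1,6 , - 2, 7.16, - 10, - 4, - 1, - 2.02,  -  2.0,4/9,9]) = [-10, - 4, - 2.02, - 2, - 2.0, - 1, -1, 4/9,6,7.16,9]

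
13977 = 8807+5170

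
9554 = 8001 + 1553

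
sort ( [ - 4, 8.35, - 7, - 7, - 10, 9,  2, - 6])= [ - 10,-7  , - 7 , - 6,-4,2,8.35,9]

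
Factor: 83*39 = 3237 = 3^1*13^1 *83^1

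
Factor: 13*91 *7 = 8281 = 7^2*13^2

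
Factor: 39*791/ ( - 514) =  - 30849/514 =- 2^( - 1)*3^1 * 7^1 * 13^1 *113^1*257^(-1 ) 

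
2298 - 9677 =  - 7379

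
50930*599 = 30507070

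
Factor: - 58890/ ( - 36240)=2^( -3)*13^1=13/8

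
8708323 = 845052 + 7863271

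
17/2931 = 17/2931 = 0.01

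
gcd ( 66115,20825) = 35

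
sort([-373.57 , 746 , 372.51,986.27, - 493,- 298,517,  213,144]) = [ - 493, - 373.57, - 298,144,213,372.51, 517,746,986.27 ]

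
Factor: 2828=2^2 * 7^1*101^1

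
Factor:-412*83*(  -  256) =2^10*83^1*103^1 = 8754176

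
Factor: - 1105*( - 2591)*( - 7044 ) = -20167359420 = - 2^2*3^1*5^1*13^1*17^1*587^1*2591^1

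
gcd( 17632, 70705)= 1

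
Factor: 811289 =811289^1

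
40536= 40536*1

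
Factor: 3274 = 2^1*1637^1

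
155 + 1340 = 1495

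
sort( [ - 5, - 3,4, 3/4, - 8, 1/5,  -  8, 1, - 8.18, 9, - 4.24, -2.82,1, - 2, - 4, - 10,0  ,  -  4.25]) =[ - 10, - 8.18, - 8, - 8, - 5, - 4.25, - 4.24, - 4, - 3, - 2.82, - 2, 0,  1/5, 3/4 , 1, 1, 4,  9]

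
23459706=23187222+272484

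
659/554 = 659/554 = 1.19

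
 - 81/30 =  - 27/10 = - 2.70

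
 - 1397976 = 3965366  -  5363342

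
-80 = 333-413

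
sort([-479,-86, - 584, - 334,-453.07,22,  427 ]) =[ - 584,  -  479, - 453.07,- 334,-86,22,427]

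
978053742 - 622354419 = 355699323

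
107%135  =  107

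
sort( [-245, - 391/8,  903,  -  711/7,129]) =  [ - 245 , - 711/7, - 391/8,129,903]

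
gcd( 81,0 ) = 81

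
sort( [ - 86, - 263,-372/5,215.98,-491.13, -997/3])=[  -  491.13,-997/3, - 263, - 86,-372/5,215.98] 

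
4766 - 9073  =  - 4307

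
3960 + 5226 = 9186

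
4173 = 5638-1465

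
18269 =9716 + 8553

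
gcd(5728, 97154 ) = 2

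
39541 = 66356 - 26815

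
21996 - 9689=12307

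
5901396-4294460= 1606936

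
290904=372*782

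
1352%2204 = 1352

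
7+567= 574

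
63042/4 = 15760 + 1/2 = 15760.50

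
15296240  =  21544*710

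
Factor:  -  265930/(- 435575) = 58/95 = 2^1*5^( - 1)*19^( - 1 )*29^1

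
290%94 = 8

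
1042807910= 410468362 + 632339548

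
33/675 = 11/225=0.05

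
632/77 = 8+16/77 =8.21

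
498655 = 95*5249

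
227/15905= 227/15905  =  0.01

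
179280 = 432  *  415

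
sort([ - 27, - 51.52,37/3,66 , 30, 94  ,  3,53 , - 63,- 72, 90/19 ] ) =[  -  72, - 63, - 51.52 , - 27,  3,90/19, 37/3,30, 53, 66, 94]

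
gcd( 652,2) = 2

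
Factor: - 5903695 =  - 5^1*7^1*  168677^1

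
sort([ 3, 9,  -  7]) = [-7, 3,9]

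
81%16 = 1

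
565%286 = 279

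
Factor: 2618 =2^1*7^1*11^1*17^1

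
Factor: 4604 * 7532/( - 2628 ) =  - 2^2*3^( - 2 )*7^1*73^(- 1)*269^1 * 1151^1 = - 8669332/657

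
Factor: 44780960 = 2^5*5^1*7^1 * 39983^1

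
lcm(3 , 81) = 81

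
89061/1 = 89061 = 89061.00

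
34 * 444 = 15096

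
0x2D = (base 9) 50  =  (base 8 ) 55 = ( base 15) 30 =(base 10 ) 45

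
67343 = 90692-23349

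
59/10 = 59/10=5.90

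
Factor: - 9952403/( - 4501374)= 2^( - 1)*3^( - 1)*750229^( - 1 )*9952403^1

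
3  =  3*1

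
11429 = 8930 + 2499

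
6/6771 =2/2257 = 0.00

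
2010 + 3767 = 5777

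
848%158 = 58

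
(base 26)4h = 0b1111001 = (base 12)a1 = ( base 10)121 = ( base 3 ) 11111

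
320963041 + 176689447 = 497652488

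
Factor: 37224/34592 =2^ ( - 2) * 3^2*11^1*23^( -1) = 99/92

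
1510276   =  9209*164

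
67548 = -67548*(-1)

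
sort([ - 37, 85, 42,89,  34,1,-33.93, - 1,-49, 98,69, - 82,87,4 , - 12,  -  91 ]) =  [ - 91, - 82, - 49,-37, - 33.93, - 12, - 1, 1,4, 34, 42, 69, 85, 87, 89, 98 ]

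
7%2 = 1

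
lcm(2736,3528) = 134064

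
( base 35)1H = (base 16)34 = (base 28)1o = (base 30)1M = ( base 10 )52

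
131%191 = 131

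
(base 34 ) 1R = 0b111101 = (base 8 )75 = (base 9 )67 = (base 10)61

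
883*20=17660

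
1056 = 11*96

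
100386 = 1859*54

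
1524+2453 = 3977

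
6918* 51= 352818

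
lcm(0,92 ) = 0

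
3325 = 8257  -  4932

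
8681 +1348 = 10029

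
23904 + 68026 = 91930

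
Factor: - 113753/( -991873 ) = 19^1 * 5987^1*991873^(-1 ) 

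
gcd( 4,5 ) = 1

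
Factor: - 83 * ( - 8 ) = 664 = 2^3*83^1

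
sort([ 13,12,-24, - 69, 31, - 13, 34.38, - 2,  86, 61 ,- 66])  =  [ - 69 , - 66 ,-24, - 13, - 2,  12,  13,31,34.38,  61,  86 ]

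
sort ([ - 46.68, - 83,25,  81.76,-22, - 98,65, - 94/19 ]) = [ - 98, - 83,- 46.68,- 22, - 94/19, 25,65,81.76 ]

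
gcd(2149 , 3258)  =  1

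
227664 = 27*8432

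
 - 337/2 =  - 169 + 1/2 = - 168.50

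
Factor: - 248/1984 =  - 1/8= - 2^ (  -  3)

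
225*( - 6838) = - 1538550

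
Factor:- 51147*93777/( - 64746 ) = 2^(-1 )*11^(  -  1 )*109^(-1)*5683^1*31259^1 = 177644897/2398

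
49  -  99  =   - 50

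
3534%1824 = 1710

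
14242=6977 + 7265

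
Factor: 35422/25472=2^( - 6 )*89^1 =89/64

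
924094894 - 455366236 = 468728658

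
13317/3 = 4439  =  4439.00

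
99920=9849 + 90071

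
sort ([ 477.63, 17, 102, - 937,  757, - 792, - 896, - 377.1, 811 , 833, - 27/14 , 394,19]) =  [ - 937, - 896, - 792, - 377.1,  -  27/14, 17,19,102, 394,  477.63, 757, 811,833]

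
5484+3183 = 8667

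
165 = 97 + 68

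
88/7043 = 88/7043 = 0.01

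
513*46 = 23598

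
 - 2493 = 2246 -4739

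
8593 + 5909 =14502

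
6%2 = 0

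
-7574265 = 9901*( - 765) 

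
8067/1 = 8067= 8067.00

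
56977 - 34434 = 22543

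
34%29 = 5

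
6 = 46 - 40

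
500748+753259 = 1254007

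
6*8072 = 48432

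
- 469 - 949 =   -  1418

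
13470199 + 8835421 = 22305620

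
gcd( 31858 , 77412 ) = 2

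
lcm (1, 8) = 8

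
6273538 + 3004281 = 9277819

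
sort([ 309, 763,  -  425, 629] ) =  [  -  425, 309, 629, 763 ]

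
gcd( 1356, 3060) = 12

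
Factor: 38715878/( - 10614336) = -19357939/5307168=- 2^( - 5 )*3^( - 1)*59^( - 1 )*937^( - 1)*19357939^1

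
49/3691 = 49/3691 = 0.01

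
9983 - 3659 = 6324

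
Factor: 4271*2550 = 2^1*3^1*5^2  *  17^1*4271^1 = 10891050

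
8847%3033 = 2781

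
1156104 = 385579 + 770525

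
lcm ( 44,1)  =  44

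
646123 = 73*8851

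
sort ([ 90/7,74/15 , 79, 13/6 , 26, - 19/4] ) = [ -19/4,  13/6,  74/15,90/7, 26, 79]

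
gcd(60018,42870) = 8574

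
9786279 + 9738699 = 19524978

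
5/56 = 5/56 = 0.09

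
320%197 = 123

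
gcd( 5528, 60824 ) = 8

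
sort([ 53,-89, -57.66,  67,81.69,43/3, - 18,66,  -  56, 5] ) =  [  -  89 ,-57.66, - 56, - 18, 5,43/3, 53, 66, 67, 81.69]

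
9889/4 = 2472 + 1/4 = 2472.25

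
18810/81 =2090/9 = 232.22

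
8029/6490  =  1+1539/6490 = 1.24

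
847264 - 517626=329638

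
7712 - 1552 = 6160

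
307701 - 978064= - 670363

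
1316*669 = 880404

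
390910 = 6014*65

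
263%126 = 11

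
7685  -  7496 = 189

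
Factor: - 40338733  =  -40338733^1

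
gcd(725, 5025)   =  25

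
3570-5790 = -2220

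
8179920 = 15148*540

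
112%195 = 112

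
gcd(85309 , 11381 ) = 1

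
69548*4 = 278192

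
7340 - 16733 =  -9393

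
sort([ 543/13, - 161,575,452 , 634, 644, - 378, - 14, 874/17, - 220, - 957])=[-957, - 378,  -  220, - 161 , - 14,543/13, 874/17,452,575, 634,644] 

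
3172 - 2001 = 1171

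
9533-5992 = 3541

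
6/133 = 6/133 = 0.05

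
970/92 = 485/46 = 10.54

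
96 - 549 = - 453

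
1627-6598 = -4971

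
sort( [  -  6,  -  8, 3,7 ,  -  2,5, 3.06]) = [  -  8, - 6, - 2,  3, 3.06, 5, 7 ]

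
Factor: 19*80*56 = 85120  =  2^7*5^1*7^1 * 19^1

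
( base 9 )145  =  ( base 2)1111010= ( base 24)52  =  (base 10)122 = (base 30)42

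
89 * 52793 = 4698577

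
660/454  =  1 + 103/227 = 1.45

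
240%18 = 6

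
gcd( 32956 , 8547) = 77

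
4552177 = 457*9961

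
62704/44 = 15676/11 = 1425.09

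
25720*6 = 154320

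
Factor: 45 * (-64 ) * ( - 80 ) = 230400 =2^10*3^2*5^2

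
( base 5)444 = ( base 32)3S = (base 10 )124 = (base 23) 59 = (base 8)174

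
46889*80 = 3751120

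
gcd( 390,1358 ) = 2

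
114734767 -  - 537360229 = 652094996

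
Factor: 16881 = 3^1*17^1 * 331^1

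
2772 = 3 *924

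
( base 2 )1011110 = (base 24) 3m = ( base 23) 42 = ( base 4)1132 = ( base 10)94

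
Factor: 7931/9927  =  3^( - 2) *7^1*11^1*103^1*1103^ ( - 1 )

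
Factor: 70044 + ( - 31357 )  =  38687 = 11^1*3517^1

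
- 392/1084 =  - 98/271 = -0.36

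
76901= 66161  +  10740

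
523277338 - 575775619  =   - 52498281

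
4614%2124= 366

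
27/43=27/43= 0.63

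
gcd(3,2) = 1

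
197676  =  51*3876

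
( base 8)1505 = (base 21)1ii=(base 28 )11P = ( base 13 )4c5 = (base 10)837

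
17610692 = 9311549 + 8299143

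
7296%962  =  562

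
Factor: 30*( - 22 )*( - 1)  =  2^2*3^1*5^1*11^1 = 660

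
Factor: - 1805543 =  - 89^1*20287^1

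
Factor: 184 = 2^3*23^1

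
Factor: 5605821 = 3^3*13^1*15971^1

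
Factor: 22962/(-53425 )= - 2^1*3^1*5^( - 2)*43^1*89^1*2137^(-1 ) 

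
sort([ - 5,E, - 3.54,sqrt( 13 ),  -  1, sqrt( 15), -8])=[ - 8,-5, - 3.54, - 1, E,sqrt( 13 ),sqrt ( 15 )]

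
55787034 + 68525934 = 124312968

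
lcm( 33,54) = 594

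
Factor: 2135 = 5^1 * 7^1*61^1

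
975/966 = 325/322=1.01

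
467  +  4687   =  5154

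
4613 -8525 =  - 3912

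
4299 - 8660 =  - 4361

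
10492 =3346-  -  7146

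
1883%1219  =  664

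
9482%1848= 242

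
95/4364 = 95/4364 = 0.02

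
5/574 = 5/574 = 0.01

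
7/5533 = 7/5533= 0.00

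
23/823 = 23/823 =0.03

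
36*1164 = 41904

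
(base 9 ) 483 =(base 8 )617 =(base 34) bp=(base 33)C3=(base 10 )399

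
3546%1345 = 856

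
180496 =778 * 232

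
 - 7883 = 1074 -8957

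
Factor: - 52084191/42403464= -17361397/14134488 = - 2^ (  -  3)*3^( - 1)*588937^(-1)*17361397^1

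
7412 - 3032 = 4380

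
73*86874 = 6341802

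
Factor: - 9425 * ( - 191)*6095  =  5^3*13^1*23^1*29^1*  53^1 * 191^1=10972066625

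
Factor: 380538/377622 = 3^2*7^ ( -1 )*29^1 * 37^( - 1) = 261/259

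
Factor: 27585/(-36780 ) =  - 3/4 = - 2^(  -  2)*3^1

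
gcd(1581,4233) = 51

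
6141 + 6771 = 12912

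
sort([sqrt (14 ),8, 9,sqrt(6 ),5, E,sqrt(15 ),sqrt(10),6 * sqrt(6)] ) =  [sqrt(6 ) , E, sqrt(10 ) , sqrt(14 ),sqrt( 15 ),5, 8,9, 6 * sqrt(6 ) ] 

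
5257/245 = 751/35 = 21.46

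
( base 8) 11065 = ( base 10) 4661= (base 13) 2177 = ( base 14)19ad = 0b1001000110101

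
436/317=436/317 = 1.38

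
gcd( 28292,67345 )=1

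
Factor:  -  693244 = -2^2 * 71^1*2441^1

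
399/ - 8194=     -  399/8194 = - 0.05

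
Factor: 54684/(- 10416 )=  - 2^( - 2 )*3^1* 7^1 = - 21/4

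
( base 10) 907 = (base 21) 214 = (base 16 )38b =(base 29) 128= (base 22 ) 1J5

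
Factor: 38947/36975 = 79/75  =  3^( - 1)*5^ ( - 2)*79^1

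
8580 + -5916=2664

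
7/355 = 7/355=   0.02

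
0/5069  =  0=0.00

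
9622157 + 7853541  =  17475698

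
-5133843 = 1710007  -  6843850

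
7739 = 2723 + 5016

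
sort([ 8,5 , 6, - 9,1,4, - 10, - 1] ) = [ - 10,- 9, - 1,  1,4,5,  6,8] 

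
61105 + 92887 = 153992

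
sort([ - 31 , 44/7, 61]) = [ - 31, 44/7, 61 ] 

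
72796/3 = 72796/3 = 24265.33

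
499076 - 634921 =- 135845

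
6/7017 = 2/2339   =  0.00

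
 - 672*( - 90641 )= 60910752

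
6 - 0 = 6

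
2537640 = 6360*399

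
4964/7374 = 2482/3687=0.67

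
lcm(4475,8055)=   40275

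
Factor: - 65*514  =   - 2^1 * 5^1*13^1*257^1 = - 33410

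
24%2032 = 24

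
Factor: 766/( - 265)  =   - 2^1*5^( - 1)*  53^( - 1)*383^1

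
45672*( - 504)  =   - 23018688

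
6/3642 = 1/607 = 0.00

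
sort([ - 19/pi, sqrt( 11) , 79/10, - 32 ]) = [- 32, - 19/pi, sqrt(11), 79/10] 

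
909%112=13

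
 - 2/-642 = 1/321 = 0.00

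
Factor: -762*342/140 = -3^3*5^( - 1 )*7^ ( - 1) * 19^1*127^1  =  -  65151/35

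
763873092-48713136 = 715159956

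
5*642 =3210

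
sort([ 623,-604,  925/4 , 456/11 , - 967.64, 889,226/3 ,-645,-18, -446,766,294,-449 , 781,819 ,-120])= [-967.64, - 645, - 604, - 449, -446,-120,  -  18, 456/11 , 226/3,  925/4,294,623, 766, 781, 819,  889]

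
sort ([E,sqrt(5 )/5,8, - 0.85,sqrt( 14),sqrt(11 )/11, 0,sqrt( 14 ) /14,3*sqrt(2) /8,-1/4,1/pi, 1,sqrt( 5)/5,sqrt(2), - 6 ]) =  [-6, - 0.85, - 1/4,  0,sqrt( 14 ) /14, sqrt(11) /11, 1/pi,sqrt( 5 )/5 , sqrt( 5 )/5,3*sqrt( 2 ) /8, 1 , sqrt (2),E,sqrt(14 ),8 ] 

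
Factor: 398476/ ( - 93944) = -2^( - 1)*13^1 * 79^1 * 97^1*11743^( - 1) = -99619/23486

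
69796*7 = 488572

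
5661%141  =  21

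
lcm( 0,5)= 0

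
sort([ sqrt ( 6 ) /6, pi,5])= [ sqrt (6)/6,  pi, 5]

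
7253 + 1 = 7254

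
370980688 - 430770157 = -59789469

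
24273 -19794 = 4479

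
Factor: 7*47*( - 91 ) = -7^2*13^1*47^1 = - 29939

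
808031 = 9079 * 89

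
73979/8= 9247+3/8= 9247.38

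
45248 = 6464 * 7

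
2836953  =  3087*919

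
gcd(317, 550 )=1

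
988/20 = 49 + 2/5=49.40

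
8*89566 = 716528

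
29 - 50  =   - 21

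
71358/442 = 35679/221 = 161.44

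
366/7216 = 183/3608  =  0.05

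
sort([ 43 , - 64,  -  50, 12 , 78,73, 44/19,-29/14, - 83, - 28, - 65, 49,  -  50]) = [ - 83, -65  ,-64, - 50, -50,  -  28, - 29/14,44/19 , 12, 43,49, 73,78]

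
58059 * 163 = 9463617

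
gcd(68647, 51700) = 1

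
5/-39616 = - 1 + 39611/39616=-0.00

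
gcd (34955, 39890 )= 5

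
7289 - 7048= 241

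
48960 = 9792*5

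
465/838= 465/838 = 0.55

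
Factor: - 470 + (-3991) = - 3^1 * 1487^1 = - 4461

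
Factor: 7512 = 2^3*3^1*313^1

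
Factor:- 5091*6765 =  - 3^2*5^1*11^1*41^1*1697^1 = - 34440615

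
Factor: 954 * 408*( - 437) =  - 2^4*3^3*17^1*19^1*23^1 * 53^1= - 170094384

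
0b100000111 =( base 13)173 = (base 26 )a3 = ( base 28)9b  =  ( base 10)263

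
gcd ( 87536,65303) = 1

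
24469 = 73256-48787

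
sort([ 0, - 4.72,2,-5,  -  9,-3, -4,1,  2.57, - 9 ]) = [-9,-9, - 5,-4.72, - 4, - 3, 0,1,  2, 2.57]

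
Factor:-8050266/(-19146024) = 149079/354556 = 2^(-2) * 3^1*7^1*31^1*137^( - 1 )*229^1*647^( - 1) 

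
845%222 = 179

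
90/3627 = 10/403 =0.02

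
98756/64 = 24689/16 = 1543.06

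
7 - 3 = 4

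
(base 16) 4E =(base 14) 58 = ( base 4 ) 1032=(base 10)78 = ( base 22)3c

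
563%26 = 17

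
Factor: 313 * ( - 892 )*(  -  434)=121171064 = 2^3*7^1*31^1*223^1*313^1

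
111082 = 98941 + 12141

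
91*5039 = 458549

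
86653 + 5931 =92584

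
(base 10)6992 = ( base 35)5or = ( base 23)D50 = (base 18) 13A8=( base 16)1B50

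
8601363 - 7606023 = 995340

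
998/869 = 1+129/869 = 1.15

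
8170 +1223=9393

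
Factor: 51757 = 73^1*709^1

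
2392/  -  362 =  - 7 + 71/181 = -6.61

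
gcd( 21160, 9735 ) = 5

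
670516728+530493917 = 1201010645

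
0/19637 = 0 = 0.00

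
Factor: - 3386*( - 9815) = 2^1*5^1*13^1*151^1 * 1693^1 = 33233590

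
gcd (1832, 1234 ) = 2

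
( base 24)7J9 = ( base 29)5A2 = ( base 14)18D3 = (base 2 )1000110010001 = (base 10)4497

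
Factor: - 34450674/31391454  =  -5741779/5231909 = - 61^ (-1 ) * 199^( - 1) * 431^( - 1)*569^1 * 10091^1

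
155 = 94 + 61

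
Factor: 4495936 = 2^6*70249^1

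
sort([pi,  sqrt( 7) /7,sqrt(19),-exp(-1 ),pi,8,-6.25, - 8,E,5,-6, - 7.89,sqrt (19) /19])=[ - 8,-7.89, - 6.25, - 6, -exp( - 1),sqrt(19) /19,sqrt( 7)/7,  E,pi,pi,sqrt( 19),5,8]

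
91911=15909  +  76002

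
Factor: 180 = 2^2 * 3^2*5^1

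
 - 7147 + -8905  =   - 16052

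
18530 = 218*85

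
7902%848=270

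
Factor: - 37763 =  - 11^1*3433^1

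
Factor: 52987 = 11^1*4817^1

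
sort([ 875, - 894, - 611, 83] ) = [ - 894, - 611,83, 875 ]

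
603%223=157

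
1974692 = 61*32372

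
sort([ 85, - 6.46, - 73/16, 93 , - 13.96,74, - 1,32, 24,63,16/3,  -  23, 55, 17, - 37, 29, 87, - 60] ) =[-60, - 37, - 23,-13.96, - 6.46, - 73/16, - 1,16/3, 17,24, 29, 32,55, 63,74, 85, 87,93]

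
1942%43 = 7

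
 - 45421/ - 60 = 757 + 1/60 = 757.02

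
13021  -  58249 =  - 45228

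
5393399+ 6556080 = 11949479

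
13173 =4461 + 8712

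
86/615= 86/615 = 0.14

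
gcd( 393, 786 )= 393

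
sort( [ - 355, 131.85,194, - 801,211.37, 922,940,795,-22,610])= [-801,-355, - 22 , 131.85,194,  211.37,610, 795,922,940]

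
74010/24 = 12335/4 = 3083.75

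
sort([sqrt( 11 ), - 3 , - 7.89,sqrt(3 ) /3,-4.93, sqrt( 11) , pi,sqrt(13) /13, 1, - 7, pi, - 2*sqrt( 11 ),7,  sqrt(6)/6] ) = [-7.89  , - 7 , - 2*sqrt(11 ),-4.93,-3, sqrt( 13 )/13,sqrt(6 ) /6,sqrt (3) /3,1,  pi,pi, sqrt ( 11 ), sqrt( 11 ),7] 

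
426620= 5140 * 83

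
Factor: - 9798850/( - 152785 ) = 1959770/30557= 2^1*5^1 * 30557^( - 1 ) * 195977^1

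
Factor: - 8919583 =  - 8919583^1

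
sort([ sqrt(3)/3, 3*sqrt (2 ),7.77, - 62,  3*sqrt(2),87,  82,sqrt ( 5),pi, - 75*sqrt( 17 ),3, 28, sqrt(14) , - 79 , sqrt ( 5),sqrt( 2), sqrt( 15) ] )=[ - 75*sqrt( 17), - 79, - 62,sqrt( 3)/3,sqrt(2),  sqrt( 5),sqrt(5)  ,  3,pi,sqrt (14) , sqrt(  15 ),3*sqrt ( 2 ),3*sqrt(2), 7.77,28, 82,87 ]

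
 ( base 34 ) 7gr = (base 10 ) 8663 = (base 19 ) 14II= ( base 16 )21D7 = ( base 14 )322b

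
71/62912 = 71/62912 = 0.00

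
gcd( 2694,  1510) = 2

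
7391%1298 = 901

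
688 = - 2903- - 3591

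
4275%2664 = 1611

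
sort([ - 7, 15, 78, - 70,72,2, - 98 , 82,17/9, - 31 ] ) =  [-98, - 70,-31,-7,17/9, 2, 15 , 72,78,82 ]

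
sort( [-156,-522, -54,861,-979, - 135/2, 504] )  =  [ -979, - 522, - 156, - 135/2, - 54, 504,  861 ] 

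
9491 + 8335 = 17826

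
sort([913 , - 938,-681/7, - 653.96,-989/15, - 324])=[ - 938, - 653.96, - 324, - 681/7, - 989/15,913]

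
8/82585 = 8/82585= 0.00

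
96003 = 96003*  1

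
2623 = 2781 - 158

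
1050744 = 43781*24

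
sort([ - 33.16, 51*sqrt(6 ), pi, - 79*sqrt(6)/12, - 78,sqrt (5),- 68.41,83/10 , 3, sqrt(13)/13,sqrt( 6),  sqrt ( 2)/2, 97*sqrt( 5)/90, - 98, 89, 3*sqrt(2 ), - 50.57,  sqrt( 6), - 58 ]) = [ - 98, - 78 , - 68.41 ,-58, - 50.57,-33.16, - 79*sqrt( 6 )/12, sqrt( 13)/13 , sqrt(2) /2,sqrt(5), 97*sqrt( 5)/90, sqrt(6),sqrt( 6 ), 3,pi, 3 * sqrt( 2),83/10,89, 51 * sqrt(6) ]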